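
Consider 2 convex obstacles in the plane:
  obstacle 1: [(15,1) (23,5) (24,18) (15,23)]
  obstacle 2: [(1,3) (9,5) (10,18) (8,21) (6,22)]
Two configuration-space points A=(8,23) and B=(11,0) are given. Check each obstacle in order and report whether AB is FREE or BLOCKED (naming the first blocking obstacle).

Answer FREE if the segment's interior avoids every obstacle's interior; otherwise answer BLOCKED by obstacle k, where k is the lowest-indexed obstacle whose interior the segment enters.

Obstacle 1 [(15,1) (23,5) (24,18) (15,23)]:
  edge (15,1)–(23,5): clear
  edge (23,5)–(24,18): clear
  edge (24,18)–(15,23): clear
  edge (15,23)–(15,1): clear
  midpoint (19/2,23/2) outside
  → clear
Obstacle 2 [(1,3) (9,5) (10,18) (8,21) (6,22)]:
  edge (1,3)–(9,5): clear
  edge (9,5)–(10,18): crosses AB
  edge (10,18)–(8,21): crosses AB
  edge (8,21)–(6,22): clear
  edge (6,22)–(1,3): clear
  → BLOCKED

BLOCKED by obstacle 2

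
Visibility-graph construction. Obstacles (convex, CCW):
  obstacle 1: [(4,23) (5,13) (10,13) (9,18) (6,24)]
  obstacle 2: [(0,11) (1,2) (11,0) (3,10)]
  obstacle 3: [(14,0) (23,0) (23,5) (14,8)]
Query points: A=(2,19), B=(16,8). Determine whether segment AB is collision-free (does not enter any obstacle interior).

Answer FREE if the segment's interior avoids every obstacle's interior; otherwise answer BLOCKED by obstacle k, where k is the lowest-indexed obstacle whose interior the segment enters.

BLOCKED by obstacle 1

Obstacle 1 [(4,23) (5,13) (10,13) (9,18) (6,24)]:
  edge (4,23)–(5,13): crosses AB
  edge (5,13)–(10,13): crosses AB
  edge (10,13)–(9,18): clear
  edge (9,18)–(6,24): clear
  edge (6,24)–(4,23): clear
  → BLOCKED
Obstacle 2 [(0,11) (1,2) (11,0) (3,10)]:
  edge (0,11)–(1,2): clear
  edge (1,2)–(11,0): clear
  edge (11,0)–(3,10): clear
  edge (3,10)–(0,11): clear
  midpoint (9,27/2) outside
  → clear
Obstacle 3 [(14,0) (23,0) (23,5) (14,8)]:
  edge (14,0)–(23,0): clear
  edge (23,0)–(23,5): clear
  edge (23,5)–(14,8): clear
  edge (14,8)–(14,0): clear
  midpoint (9,27/2) outside
  → clear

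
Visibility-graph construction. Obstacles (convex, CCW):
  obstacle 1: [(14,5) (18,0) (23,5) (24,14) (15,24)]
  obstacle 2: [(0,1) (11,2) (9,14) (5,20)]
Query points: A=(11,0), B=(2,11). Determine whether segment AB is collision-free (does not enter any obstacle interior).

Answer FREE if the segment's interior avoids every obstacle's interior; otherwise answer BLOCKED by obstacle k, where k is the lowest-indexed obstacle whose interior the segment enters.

Obstacle 1 [(14,5) (18,0) (23,5) (24,14) (15,24)]:
  edge (14,5)–(18,0): clear
  edge (18,0)–(23,5): clear
  edge (23,5)–(24,14): clear
  edge (24,14)–(15,24): clear
  edge (15,24)–(14,5): clear
  midpoint (13/2,11/2) outside
  → clear
Obstacle 2 [(0,1) (11,2) (9,14) (5,20)]:
  edge (0,1)–(11,2): crosses AB
  edge (11,2)–(9,14): clear
  edge (9,14)–(5,20): clear
  edge (5,20)–(0,1): crosses AB
  → BLOCKED

BLOCKED by obstacle 2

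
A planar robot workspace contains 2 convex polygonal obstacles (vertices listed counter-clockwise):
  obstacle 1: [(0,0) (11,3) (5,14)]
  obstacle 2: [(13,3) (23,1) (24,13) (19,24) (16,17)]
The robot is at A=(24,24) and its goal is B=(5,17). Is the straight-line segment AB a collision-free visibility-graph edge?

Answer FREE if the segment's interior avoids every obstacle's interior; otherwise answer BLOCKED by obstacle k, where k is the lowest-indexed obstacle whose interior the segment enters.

BLOCKED by obstacle 2

Obstacle 1 [(0,0) (11,3) (5,14)]:
  edge (0,0)–(11,3): clear
  edge (11,3)–(5,14): clear
  edge (5,14)–(0,0): clear
  midpoint (29/2,41/2) outside
  → clear
Obstacle 2 [(13,3) (23,1) (24,13) (19,24) (16,17)]:
  edge (13,3)–(23,1): clear
  edge (23,1)–(24,13): clear
  edge (24,13)–(19,24): crosses AB
  edge (19,24)–(16,17): crosses AB
  edge (16,17)–(13,3): clear
  → BLOCKED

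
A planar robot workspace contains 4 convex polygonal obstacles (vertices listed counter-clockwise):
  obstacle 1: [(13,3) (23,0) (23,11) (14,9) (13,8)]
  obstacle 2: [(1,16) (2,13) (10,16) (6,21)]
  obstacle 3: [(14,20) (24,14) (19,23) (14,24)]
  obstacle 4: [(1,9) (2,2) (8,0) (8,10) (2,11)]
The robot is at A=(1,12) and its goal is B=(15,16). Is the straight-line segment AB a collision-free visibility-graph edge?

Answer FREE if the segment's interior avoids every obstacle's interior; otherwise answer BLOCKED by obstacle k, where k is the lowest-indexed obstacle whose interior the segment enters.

Obstacle 1 [(13,3) (23,0) (23,11) (14,9) (13,8)]:
  edge (13,3)–(23,0): clear
  edge (23,0)–(23,11): clear
  edge (23,11)–(14,9): clear
  edge (14,9)–(13,8): clear
  edge (13,8)–(13,3): clear
  midpoint (8,14) outside
  → clear
Obstacle 2 [(1,16) (2,13) (10,16) (6,21)]:
  edge (1,16)–(2,13): clear
  edge (2,13)–(10,16): clear
  edge (10,16)–(6,21): clear
  edge (6,21)–(1,16): clear
  midpoint (8,14) outside
  → clear
Obstacle 3 [(14,20) (24,14) (19,23) (14,24)]:
  edge (14,20)–(24,14): clear
  edge (24,14)–(19,23): clear
  edge (19,23)–(14,24): clear
  edge (14,24)–(14,20): clear
  midpoint (8,14) outside
  → clear
Obstacle 4 [(1,9) (2,2) (8,0) (8,10) (2,11)]:
  edge (1,9)–(2,2): clear
  edge (2,2)–(8,0): clear
  edge (8,0)–(8,10): clear
  edge (8,10)–(2,11): clear
  edge (2,11)–(1,9): clear
  midpoint (8,14) outside
  → clear

FREE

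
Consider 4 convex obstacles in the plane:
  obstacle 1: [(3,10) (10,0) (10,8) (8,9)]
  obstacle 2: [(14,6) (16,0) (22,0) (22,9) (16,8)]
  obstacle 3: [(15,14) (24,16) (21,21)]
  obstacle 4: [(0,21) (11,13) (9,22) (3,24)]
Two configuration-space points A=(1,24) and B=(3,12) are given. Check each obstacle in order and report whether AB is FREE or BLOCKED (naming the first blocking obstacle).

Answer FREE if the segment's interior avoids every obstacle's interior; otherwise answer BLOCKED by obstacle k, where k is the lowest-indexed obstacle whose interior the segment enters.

BLOCKED by obstacle 4

Obstacle 1 [(3,10) (10,0) (10,8) (8,9)]:
  edge (3,10)–(10,0): clear
  edge (10,0)–(10,8): clear
  edge (10,8)–(8,9): clear
  edge (8,9)–(3,10): clear
  midpoint (2,18) outside
  → clear
Obstacle 2 [(14,6) (16,0) (22,0) (22,9) (16,8)]:
  edge (14,6)–(16,0): clear
  edge (16,0)–(22,0): clear
  edge (22,0)–(22,9): clear
  edge (22,9)–(16,8): clear
  edge (16,8)–(14,6): clear
  midpoint (2,18) outside
  → clear
Obstacle 3 [(15,14) (24,16) (21,21)]:
  edge (15,14)–(24,16): clear
  edge (24,16)–(21,21): clear
  edge (21,21)–(15,14): clear
  midpoint (2,18) outside
  → clear
Obstacle 4 [(0,21) (11,13) (9,22) (3,24)]:
  edge (0,21)–(11,13): crosses AB
  edge (11,13)–(9,22): clear
  edge (9,22)–(3,24): clear
  edge (3,24)–(0,21): crosses AB
  → BLOCKED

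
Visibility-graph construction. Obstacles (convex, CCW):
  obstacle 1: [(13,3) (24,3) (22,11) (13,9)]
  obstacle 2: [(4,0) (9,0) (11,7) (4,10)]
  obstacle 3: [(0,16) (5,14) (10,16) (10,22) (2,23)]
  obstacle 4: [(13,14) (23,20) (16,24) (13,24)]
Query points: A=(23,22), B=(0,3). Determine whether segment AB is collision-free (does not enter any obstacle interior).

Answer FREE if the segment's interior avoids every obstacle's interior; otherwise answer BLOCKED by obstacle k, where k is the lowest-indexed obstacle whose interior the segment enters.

Obstacle 1 [(13,3) (24,3) (22,11) (13,9)]:
  edge (13,3)–(24,3): clear
  edge (24,3)–(22,11): clear
  edge (22,11)–(13,9): clear
  edge (13,9)–(13,3): clear
  midpoint (23/2,25/2) outside
  → clear
Obstacle 2 [(4,0) (9,0) (11,7) (4,10)]:
  edge (4,0)–(9,0): clear
  edge (9,0)–(11,7): clear
  edge (11,7)–(4,10): crosses AB
  edge (4,10)–(4,0): crosses AB
  → BLOCKED
Obstacle 3 [(0,16) (5,14) (10,16) (10,22) (2,23)]:
  edge (0,16)–(5,14): clear
  edge (5,14)–(10,16): clear
  edge (10,16)–(10,22): clear
  edge (10,22)–(2,23): clear
  edge (2,23)–(0,16): clear
  midpoint (23/2,25/2) outside
  → clear
Obstacle 4 [(13,14) (23,20) (16,24) (13,24)]:
  edge (13,14)–(23,20): crosses AB
  edge (23,20)–(16,24): crosses AB
  edge (16,24)–(13,24): clear
  edge (13,24)–(13,14): clear
  → BLOCKED

BLOCKED by obstacle 2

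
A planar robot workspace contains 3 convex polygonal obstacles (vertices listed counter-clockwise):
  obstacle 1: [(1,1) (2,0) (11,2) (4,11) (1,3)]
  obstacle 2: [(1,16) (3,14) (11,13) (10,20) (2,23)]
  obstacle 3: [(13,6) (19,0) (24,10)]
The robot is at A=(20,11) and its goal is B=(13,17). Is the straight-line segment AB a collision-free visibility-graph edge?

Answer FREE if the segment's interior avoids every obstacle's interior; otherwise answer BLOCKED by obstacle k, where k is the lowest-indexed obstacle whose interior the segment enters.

FREE

Obstacle 1 [(1,1) (2,0) (11,2) (4,11) (1,3)]:
  edge (1,1)–(2,0): clear
  edge (2,0)–(11,2): clear
  edge (11,2)–(4,11): clear
  edge (4,11)–(1,3): clear
  edge (1,3)–(1,1): clear
  midpoint (33/2,14) outside
  → clear
Obstacle 2 [(1,16) (3,14) (11,13) (10,20) (2,23)]:
  edge (1,16)–(3,14): clear
  edge (3,14)–(11,13): clear
  edge (11,13)–(10,20): clear
  edge (10,20)–(2,23): clear
  edge (2,23)–(1,16): clear
  midpoint (33/2,14) outside
  → clear
Obstacle 3 [(13,6) (19,0) (24,10)]:
  edge (13,6)–(19,0): clear
  edge (19,0)–(24,10): clear
  edge (24,10)–(13,6): clear
  midpoint (33/2,14) outside
  → clear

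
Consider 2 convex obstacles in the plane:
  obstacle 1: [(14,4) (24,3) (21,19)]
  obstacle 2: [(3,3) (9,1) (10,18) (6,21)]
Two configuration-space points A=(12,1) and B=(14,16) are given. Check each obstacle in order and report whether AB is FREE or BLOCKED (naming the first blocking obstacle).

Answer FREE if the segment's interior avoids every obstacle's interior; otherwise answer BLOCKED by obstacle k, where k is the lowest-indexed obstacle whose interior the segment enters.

Obstacle 1 [(14,4) (24,3) (21,19)]:
  edge (14,4)–(24,3): clear
  edge (24,3)–(21,19): clear
  edge (21,19)–(14,4): clear
  midpoint (13,17/2) outside
  → clear
Obstacle 2 [(3,3) (9,1) (10,18) (6,21)]:
  edge (3,3)–(9,1): clear
  edge (9,1)–(10,18): clear
  edge (10,18)–(6,21): clear
  edge (6,21)–(3,3): clear
  midpoint (13,17/2) outside
  → clear

FREE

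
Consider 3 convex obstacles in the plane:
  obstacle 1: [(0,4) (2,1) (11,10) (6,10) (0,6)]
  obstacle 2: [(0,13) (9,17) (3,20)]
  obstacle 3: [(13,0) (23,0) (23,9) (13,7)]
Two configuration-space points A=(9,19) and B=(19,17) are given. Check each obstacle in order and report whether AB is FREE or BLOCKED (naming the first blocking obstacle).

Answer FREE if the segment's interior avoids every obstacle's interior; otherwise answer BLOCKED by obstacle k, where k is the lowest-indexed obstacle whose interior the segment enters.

FREE

Obstacle 1 [(0,4) (2,1) (11,10) (6,10) (0,6)]:
  edge (0,4)–(2,1): clear
  edge (2,1)–(11,10): clear
  edge (11,10)–(6,10): clear
  edge (6,10)–(0,6): clear
  edge (0,6)–(0,4): clear
  midpoint (14,18) outside
  → clear
Obstacle 2 [(0,13) (9,17) (3,20)]:
  edge (0,13)–(9,17): clear
  edge (9,17)–(3,20): clear
  edge (3,20)–(0,13): clear
  midpoint (14,18) outside
  → clear
Obstacle 3 [(13,0) (23,0) (23,9) (13,7)]:
  edge (13,0)–(23,0): clear
  edge (23,0)–(23,9): clear
  edge (23,9)–(13,7): clear
  edge (13,7)–(13,0): clear
  midpoint (14,18) outside
  → clear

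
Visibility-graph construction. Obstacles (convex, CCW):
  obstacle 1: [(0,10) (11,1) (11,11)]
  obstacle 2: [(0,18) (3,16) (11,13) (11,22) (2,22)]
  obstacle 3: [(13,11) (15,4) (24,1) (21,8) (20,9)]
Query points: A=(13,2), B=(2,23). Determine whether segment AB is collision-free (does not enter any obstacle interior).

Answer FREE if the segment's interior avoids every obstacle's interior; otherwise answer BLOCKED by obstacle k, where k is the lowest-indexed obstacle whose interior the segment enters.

Obstacle 1 [(0,10) (11,1) (11,11)]:
  edge (0,10)–(11,1): clear
  edge (11,1)–(11,11): crosses AB
  edge (11,11)–(0,10): crosses AB
  → BLOCKED
Obstacle 2 [(0,18) (3,16) (11,13) (11,22) (2,22)]:
  edge (0,18)–(3,16): clear
  edge (3,16)–(11,13): crosses AB
  edge (11,13)–(11,22): clear
  edge (11,22)–(2,22): crosses AB
  edge (2,22)–(0,18): clear
  → BLOCKED
Obstacle 3 [(13,11) (15,4) (24,1) (21,8) (20,9)]:
  edge (13,11)–(15,4): clear
  edge (15,4)–(24,1): clear
  edge (24,1)–(21,8): clear
  edge (21,8)–(20,9): clear
  edge (20,9)–(13,11): clear
  midpoint (15/2,25/2) outside
  → clear

BLOCKED by obstacle 1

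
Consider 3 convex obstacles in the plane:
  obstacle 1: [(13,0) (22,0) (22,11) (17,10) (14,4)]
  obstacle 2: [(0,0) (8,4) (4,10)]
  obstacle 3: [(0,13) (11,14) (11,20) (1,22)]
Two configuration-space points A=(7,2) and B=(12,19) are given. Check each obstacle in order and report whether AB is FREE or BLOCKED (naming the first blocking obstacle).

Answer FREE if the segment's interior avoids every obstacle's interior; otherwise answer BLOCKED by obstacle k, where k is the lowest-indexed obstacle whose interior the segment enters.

BLOCKED by obstacle 2

Obstacle 1 [(13,0) (22,0) (22,11) (17,10) (14,4)]:
  edge (13,0)–(22,0): clear
  edge (22,0)–(22,11): clear
  edge (22,11)–(17,10): clear
  edge (17,10)–(14,4): clear
  edge (14,4)–(13,0): clear
  midpoint (19/2,21/2) outside
  → clear
Obstacle 2 [(0,0) (8,4) (4,10)]:
  edge (0,0)–(8,4): crosses AB
  edge (8,4)–(4,10): crosses AB
  edge (4,10)–(0,0): clear
  → BLOCKED
Obstacle 3 [(0,13) (11,14) (11,20) (1,22)]:
  edge (0,13)–(11,14): crosses AB
  edge (11,14)–(11,20): crosses AB
  edge (11,20)–(1,22): clear
  edge (1,22)–(0,13): clear
  → BLOCKED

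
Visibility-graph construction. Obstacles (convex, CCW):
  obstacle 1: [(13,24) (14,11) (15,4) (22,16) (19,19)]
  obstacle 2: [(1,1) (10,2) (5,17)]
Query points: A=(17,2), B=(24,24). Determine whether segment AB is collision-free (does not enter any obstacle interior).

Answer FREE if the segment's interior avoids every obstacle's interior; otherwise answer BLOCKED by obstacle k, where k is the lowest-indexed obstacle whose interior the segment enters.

BLOCKED by obstacle 1

Obstacle 1 [(13,24) (14,11) (15,4) (22,16) (19,19)]:
  edge (13,24)–(14,11): clear
  edge (14,11)–(15,4): clear
  edge (15,4)–(22,16): crosses AB
  edge (22,16)–(19,19): crosses AB
  edge (19,19)–(13,24): clear
  → BLOCKED
Obstacle 2 [(1,1) (10,2) (5,17)]:
  edge (1,1)–(10,2): clear
  edge (10,2)–(5,17): clear
  edge (5,17)–(1,1): clear
  midpoint (41/2,13) outside
  → clear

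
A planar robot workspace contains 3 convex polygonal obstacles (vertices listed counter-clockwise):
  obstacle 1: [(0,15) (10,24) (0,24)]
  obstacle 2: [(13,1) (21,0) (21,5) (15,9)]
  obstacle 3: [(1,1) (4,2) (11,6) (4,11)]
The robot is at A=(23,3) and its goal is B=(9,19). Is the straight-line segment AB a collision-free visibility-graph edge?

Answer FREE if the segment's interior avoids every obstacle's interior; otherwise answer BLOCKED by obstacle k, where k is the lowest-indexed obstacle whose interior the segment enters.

Obstacle 1 [(0,15) (10,24) (0,24)]:
  edge (0,15)–(10,24): clear
  edge (10,24)–(0,24): clear
  edge (0,24)–(0,15): clear
  midpoint (16,11) outside
  → clear
Obstacle 2 [(13,1) (21,0) (21,5) (15,9)]:
  edge (13,1)–(21,0): clear
  edge (21,0)–(21,5): clear
  edge (21,5)–(15,9): clear
  edge (15,9)–(13,1): clear
  midpoint (16,11) outside
  → clear
Obstacle 3 [(1,1) (4,2) (11,6) (4,11)]:
  edge (1,1)–(4,2): clear
  edge (4,2)–(11,6): clear
  edge (11,6)–(4,11): clear
  edge (4,11)–(1,1): clear
  midpoint (16,11) outside
  → clear

FREE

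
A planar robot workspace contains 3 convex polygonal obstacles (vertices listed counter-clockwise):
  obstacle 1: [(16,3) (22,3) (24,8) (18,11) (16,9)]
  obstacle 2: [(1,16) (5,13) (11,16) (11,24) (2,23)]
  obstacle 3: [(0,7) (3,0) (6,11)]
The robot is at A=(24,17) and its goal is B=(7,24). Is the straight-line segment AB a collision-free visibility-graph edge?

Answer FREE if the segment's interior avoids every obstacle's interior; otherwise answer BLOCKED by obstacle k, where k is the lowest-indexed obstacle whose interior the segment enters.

BLOCKED by obstacle 2

Obstacle 1 [(16,3) (22,3) (24,8) (18,11) (16,9)]:
  edge (16,3)–(22,3): clear
  edge (22,3)–(24,8): clear
  edge (24,8)–(18,11): clear
  edge (18,11)–(16,9): clear
  edge (16,9)–(16,3): clear
  midpoint (31/2,41/2) outside
  → clear
Obstacle 2 [(1,16) (5,13) (11,16) (11,24) (2,23)]:
  edge (1,16)–(5,13): clear
  edge (5,13)–(11,16): clear
  edge (11,16)–(11,24): crosses AB
  edge (11,24)–(2,23): crosses AB
  edge (2,23)–(1,16): clear
  → BLOCKED
Obstacle 3 [(0,7) (3,0) (6,11)]:
  edge (0,7)–(3,0): clear
  edge (3,0)–(6,11): clear
  edge (6,11)–(0,7): clear
  midpoint (31/2,41/2) outside
  → clear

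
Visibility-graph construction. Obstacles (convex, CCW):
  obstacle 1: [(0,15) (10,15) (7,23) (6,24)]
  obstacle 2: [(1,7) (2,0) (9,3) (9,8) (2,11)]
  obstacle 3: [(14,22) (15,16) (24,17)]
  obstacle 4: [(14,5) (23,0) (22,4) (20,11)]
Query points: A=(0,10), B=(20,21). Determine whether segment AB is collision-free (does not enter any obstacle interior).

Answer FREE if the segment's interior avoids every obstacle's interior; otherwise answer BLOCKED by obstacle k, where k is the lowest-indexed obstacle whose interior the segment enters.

BLOCKED by obstacle 1

Obstacle 1 [(0,15) (10,15) (7,23) (6,24)]:
  edge (0,15)–(10,15): crosses AB
  edge (10,15)–(7,23): crosses AB
  edge (7,23)–(6,24): clear
  edge (6,24)–(0,15): clear
  → BLOCKED
Obstacle 2 [(1,7) (2,0) (9,3) (9,8) (2,11)]:
  edge (1,7)–(2,0): clear
  edge (2,0)–(9,3): clear
  edge (9,3)–(9,8): clear
  edge (9,8)–(2,11): clear
  edge (2,11)–(1,7): clear
  midpoint (10,31/2) outside
  → clear
Obstacle 3 [(14,22) (15,16) (24,17)]:
  edge (14,22)–(15,16): crosses AB
  edge (15,16)–(24,17): clear
  edge (24,17)–(14,22): crosses AB
  → BLOCKED
Obstacle 4 [(14,5) (23,0) (22,4) (20,11)]:
  edge (14,5)–(23,0): clear
  edge (23,0)–(22,4): clear
  edge (22,4)–(20,11): clear
  edge (20,11)–(14,5): clear
  midpoint (10,31/2) outside
  → clear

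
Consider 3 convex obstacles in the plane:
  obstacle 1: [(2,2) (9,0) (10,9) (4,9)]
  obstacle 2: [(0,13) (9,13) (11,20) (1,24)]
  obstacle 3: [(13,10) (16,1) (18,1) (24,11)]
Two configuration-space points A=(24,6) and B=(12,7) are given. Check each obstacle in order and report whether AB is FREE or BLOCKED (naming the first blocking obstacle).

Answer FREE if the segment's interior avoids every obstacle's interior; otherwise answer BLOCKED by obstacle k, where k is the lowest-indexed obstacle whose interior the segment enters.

BLOCKED by obstacle 3

Obstacle 1 [(2,2) (9,0) (10,9) (4,9)]:
  edge (2,2)–(9,0): clear
  edge (9,0)–(10,9): clear
  edge (10,9)–(4,9): clear
  edge (4,9)–(2,2): clear
  midpoint (18,13/2) outside
  → clear
Obstacle 2 [(0,13) (9,13) (11,20) (1,24)]:
  edge (0,13)–(9,13): clear
  edge (9,13)–(11,20): clear
  edge (11,20)–(1,24): clear
  edge (1,24)–(0,13): clear
  midpoint (18,13/2) outside
  → clear
Obstacle 3 [(13,10) (16,1) (18,1) (24,11)]:
  edge (13,10)–(16,1): crosses AB
  edge (16,1)–(18,1): clear
  edge (18,1)–(24,11): crosses AB
  edge (24,11)–(13,10): clear
  → BLOCKED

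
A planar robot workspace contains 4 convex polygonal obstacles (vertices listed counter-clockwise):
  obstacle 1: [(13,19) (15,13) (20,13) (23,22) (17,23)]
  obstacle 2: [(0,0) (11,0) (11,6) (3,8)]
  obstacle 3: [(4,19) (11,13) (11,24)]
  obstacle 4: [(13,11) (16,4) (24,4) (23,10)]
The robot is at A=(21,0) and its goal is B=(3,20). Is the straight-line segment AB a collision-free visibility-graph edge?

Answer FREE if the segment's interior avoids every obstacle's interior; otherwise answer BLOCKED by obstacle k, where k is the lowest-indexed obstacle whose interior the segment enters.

BLOCKED by obstacle 4

Obstacle 1 [(13,19) (15,13) (20,13) (23,22) (17,23)]:
  edge (13,19)–(15,13): clear
  edge (15,13)–(20,13): clear
  edge (20,13)–(23,22): clear
  edge (23,22)–(17,23): clear
  edge (17,23)–(13,19): clear
  midpoint (12,10) outside
  → clear
Obstacle 2 [(0,0) (11,0) (11,6) (3,8)]:
  edge (0,0)–(11,0): clear
  edge (11,0)–(11,6): clear
  edge (11,6)–(3,8): clear
  edge (3,8)–(0,0): clear
  midpoint (12,10) outside
  → clear
Obstacle 3 [(4,19) (11,13) (11,24)]:
  edge (4,19)–(11,13): clear
  edge (11,13)–(11,24): clear
  edge (11,24)–(4,19): clear
  midpoint (12,10) outside
  → clear
Obstacle 4 [(13,11) (16,4) (24,4) (23,10)]:
  edge (13,11)–(16,4): crosses AB
  edge (16,4)–(24,4): crosses AB
  edge (24,4)–(23,10): clear
  edge (23,10)–(13,11): clear
  → BLOCKED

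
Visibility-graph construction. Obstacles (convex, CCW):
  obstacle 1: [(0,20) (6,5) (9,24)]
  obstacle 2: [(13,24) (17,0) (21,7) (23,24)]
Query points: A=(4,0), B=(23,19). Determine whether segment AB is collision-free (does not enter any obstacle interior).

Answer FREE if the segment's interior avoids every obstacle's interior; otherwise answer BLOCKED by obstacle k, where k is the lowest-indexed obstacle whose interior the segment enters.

BLOCKED by obstacle 2

Obstacle 1 [(0,20) (6,5) (9,24)]:
  edge (0,20)–(6,5): clear
  edge (6,5)–(9,24): clear
  edge (9,24)–(0,20): clear
  midpoint (27/2,19/2) outside
  → clear
Obstacle 2 [(13,24) (17,0) (21,7) (23,24)]:
  edge (13,24)–(17,0): crosses AB
  edge (17,0)–(21,7): clear
  edge (21,7)–(23,24): crosses AB
  edge (23,24)–(13,24): clear
  → BLOCKED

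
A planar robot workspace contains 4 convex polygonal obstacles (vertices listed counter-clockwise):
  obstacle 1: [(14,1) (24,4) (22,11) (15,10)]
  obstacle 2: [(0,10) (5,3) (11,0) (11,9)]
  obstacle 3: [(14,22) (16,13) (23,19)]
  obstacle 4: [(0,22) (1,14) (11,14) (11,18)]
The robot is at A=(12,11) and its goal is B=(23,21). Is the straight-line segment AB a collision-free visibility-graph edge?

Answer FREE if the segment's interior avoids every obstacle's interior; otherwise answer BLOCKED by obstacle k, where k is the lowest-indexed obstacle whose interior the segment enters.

Obstacle 1 [(14,1) (24,4) (22,11) (15,10)]:
  edge (14,1)–(24,4): clear
  edge (24,4)–(22,11): clear
  edge (22,11)–(15,10): clear
  edge (15,10)–(14,1): clear
  midpoint (35/2,16) outside
  → clear
Obstacle 2 [(0,10) (5,3) (11,0) (11,9)]:
  edge (0,10)–(5,3): clear
  edge (5,3)–(11,0): clear
  edge (11,0)–(11,9): clear
  edge (11,9)–(0,10): clear
  midpoint (35/2,16) outside
  → clear
Obstacle 3 [(14,22) (16,13) (23,19)]:
  edge (14,22)–(16,13): crosses AB
  edge (16,13)–(23,19): clear
  edge (23,19)–(14,22): crosses AB
  → BLOCKED
Obstacle 4 [(0,22) (1,14) (11,14) (11,18)]:
  edge (0,22)–(1,14): clear
  edge (1,14)–(11,14): clear
  edge (11,14)–(11,18): clear
  edge (11,18)–(0,22): clear
  midpoint (35/2,16) outside
  → clear

BLOCKED by obstacle 3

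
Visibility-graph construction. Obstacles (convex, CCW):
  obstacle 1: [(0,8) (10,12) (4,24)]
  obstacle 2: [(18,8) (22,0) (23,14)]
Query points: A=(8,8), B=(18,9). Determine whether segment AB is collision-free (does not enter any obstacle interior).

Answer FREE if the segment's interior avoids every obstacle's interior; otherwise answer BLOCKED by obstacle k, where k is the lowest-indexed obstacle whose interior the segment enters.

FREE

Obstacle 1 [(0,8) (10,12) (4,24)]:
  edge (0,8)–(10,12): clear
  edge (10,12)–(4,24): clear
  edge (4,24)–(0,8): clear
  midpoint (13,17/2) outside
  → clear
Obstacle 2 [(18,8) (22,0) (23,14)]:
  edge (18,8)–(22,0): clear
  edge (22,0)–(23,14): clear
  edge (23,14)–(18,8): clear
  midpoint (13,17/2) outside
  → clear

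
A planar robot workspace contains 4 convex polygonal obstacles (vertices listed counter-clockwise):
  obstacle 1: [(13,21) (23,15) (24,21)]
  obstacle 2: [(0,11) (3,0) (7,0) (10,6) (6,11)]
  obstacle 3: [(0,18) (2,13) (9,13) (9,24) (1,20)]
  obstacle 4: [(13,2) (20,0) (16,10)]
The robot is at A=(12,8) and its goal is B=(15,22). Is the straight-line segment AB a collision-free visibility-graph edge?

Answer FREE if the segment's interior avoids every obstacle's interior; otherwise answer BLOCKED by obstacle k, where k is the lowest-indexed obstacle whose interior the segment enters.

Obstacle 1 [(13,21) (23,15) (24,21)]:
  edge (13,21)–(23,15): crosses AB
  edge (23,15)–(24,21): clear
  edge (24,21)–(13,21): crosses AB
  → BLOCKED
Obstacle 2 [(0,11) (3,0) (7,0) (10,6) (6,11)]:
  edge (0,11)–(3,0): clear
  edge (3,0)–(7,0): clear
  edge (7,0)–(10,6): clear
  edge (10,6)–(6,11): clear
  edge (6,11)–(0,11): clear
  midpoint (27/2,15) outside
  → clear
Obstacle 3 [(0,18) (2,13) (9,13) (9,24) (1,20)]:
  edge (0,18)–(2,13): clear
  edge (2,13)–(9,13): clear
  edge (9,13)–(9,24): clear
  edge (9,24)–(1,20): clear
  edge (1,20)–(0,18): clear
  midpoint (27/2,15) outside
  → clear
Obstacle 4 [(13,2) (20,0) (16,10)]:
  edge (13,2)–(20,0): clear
  edge (20,0)–(16,10): clear
  edge (16,10)–(13,2): clear
  midpoint (27/2,15) outside
  → clear

BLOCKED by obstacle 1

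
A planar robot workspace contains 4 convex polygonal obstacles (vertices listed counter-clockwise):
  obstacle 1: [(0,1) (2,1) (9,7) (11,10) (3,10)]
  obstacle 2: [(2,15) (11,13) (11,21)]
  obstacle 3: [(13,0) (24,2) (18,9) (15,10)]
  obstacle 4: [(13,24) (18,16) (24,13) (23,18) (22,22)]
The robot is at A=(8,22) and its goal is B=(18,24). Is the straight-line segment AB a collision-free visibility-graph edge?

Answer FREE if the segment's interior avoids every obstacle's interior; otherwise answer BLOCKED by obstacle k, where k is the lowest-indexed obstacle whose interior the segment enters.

Obstacle 1 [(0,1) (2,1) (9,7) (11,10) (3,10)]:
  edge (0,1)–(2,1): clear
  edge (2,1)–(9,7): clear
  edge (9,7)–(11,10): clear
  edge (11,10)–(3,10): clear
  edge (3,10)–(0,1): clear
  midpoint (13,23) outside
  → clear
Obstacle 2 [(2,15) (11,13) (11,21)]:
  edge (2,15)–(11,13): clear
  edge (11,13)–(11,21): clear
  edge (11,21)–(2,15): clear
  midpoint (13,23) outside
  → clear
Obstacle 3 [(13,0) (24,2) (18,9) (15,10)]:
  edge (13,0)–(24,2): clear
  edge (24,2)–(18,9): clear
  edge (18,9)–(15,10): clear
  edge (15,10)–(13,0): clear
  midpoint (13,23) outside
  → clear
Obstacle 4 [(13,24) (18,16) (24,13) (23,18) (22,22)]:
  edge (13,24)–(18,16): crosses AB
  edge (18,16)–(24,13): clear
  edge (24,13)–(23,18): clear
  edge (23,18)–(22,22): clear
  edge (22,22)–(13,24): crosses AB
  → BLOCKED

BLOCKED by obstacle 4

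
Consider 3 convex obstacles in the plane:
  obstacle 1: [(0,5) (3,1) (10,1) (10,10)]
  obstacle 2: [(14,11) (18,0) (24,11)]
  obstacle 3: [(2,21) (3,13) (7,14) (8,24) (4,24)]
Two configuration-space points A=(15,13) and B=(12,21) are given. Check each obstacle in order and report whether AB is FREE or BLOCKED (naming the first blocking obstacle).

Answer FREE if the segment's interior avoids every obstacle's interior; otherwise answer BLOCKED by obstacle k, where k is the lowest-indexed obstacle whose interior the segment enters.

Obstacle 1 [(0,5) (3,1) (10,1) (10,10)]:
  edge (0,5)–(3,1): clear
  edge (3,1)–(10,1): clear
  edge (10,1)–(10,10): clear
  edge (10,10)–(0,5): clear
  midpoint (27/2,17) outside
  → clear
Obstacle 2 [(14,11) (18,0) (24,11)]:
  edge (14,11)–(18,0): clear
  edge (18,0)–(24,11): clear
  edge (24,11)–(14,11): clear
  midpoint (27/2,17) outside
  → clear
Obstacle 3 [(2,21) (3,13) (7,14) (8,24) (4,24)]:
  edge (2,21)–(3,13): clear
  edge (3,13)–(7,14): clear
  edge (7,14)–(8,24): clear
  edge (8,24)–(4,24): clear
  edge (4,24)–(2,21): clear
  midpoint (27/2,17) outside
  → clear

FREE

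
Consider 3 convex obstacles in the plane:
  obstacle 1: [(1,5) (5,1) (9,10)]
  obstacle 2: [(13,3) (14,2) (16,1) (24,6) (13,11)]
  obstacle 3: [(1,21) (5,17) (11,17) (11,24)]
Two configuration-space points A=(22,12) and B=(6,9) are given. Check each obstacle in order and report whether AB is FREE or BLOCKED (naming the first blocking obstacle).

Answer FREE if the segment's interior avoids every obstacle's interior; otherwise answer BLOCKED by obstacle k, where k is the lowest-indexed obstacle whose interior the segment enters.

Obstacle 1 [(1,5) (5,1) (9,10)]:
  edge (1,5)–(5,1): clear
  edge (5,1)–(9,10): crosses AB
  edge (9,10)–(1,5): crosses AB
  → BLOCKED
Obstacle 2 [(13,3) (14,2) (16,1) (24,6) (13,11)]:
  edge (13,3)–(14,2): clear
  edge (14,2)–(16,1): clear
  edge (16,1)–(24,6): clear
  edge (24,6)–(13,11): crosses AB
  edge (13,11)–(13,3): crosses AB
  → BLOCKED
Obstacle 3 [(1,21) (5,17) (11,17) (11,24)]:
  edge (1,21)–(5,17): clear
  edge (5,17)–(11,17): clear
  edge (11,17)–(11,24): clear
  edge (11,24)–(1,21): clear
  midpoint (14,21/2) outside
  → clear

BLOCKED by obstacle 1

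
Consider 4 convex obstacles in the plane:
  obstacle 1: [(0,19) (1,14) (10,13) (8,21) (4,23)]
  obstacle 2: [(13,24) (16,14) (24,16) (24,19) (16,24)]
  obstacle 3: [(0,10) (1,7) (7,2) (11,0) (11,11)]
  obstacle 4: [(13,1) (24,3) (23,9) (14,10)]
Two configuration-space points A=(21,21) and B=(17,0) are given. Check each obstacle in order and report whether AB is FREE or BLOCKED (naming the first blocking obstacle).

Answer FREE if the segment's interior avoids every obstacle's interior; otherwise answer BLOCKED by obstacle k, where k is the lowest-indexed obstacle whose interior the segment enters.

BLOCKED by obstacle 2

Obstacle 1 [(0,19) (1,14) (10,13) (8,21) (4,23)]:
  edge (0,19)–(1,14): clear
  edge (1,14)–(10,13): clear
  edge (10,13)–(8,21): clear
  edge (8,21)–(4,23): clear
  edge (4,23)–(0,19): clear
  midpoint (19,21/2) outside
  → clear
Obstacle 2 [(13,24) (16,14) (24,16) (24,19) (16,24)]:
  edge (13,24)–(16,14): clear
  edge (16,14)–(24,16): crosses AB
  edge (24,16)–(24,19): clear
  edge (24,19)–(16,24): crosses AB
  edge (16,24)–(13,24): clear
  → BLOCKED
Obstacle 3 [(0,10) (1,7) (7,2) (11,0) (11,11)]:
  edge (0,10)–(1,7): clear
  edge (1,7)–(7,2): clear
  edge (7,2)–(11,0): clear
  edge (11,0)–(11,11): clear
  edge (11,11)–(0,10): clear
  midpoint (19,21/2) outside
  → clear
Obstacle 4 [(13,1) (24,3) (23,9) (14,10)]:
  edge (13,1)–(24,3): crosses AB
  edge (24,3)–(23,9): clear
  edge (23,9)–(14,10): crosses AB
  edge (14,10)–(13,1): clear
  → BLOCKED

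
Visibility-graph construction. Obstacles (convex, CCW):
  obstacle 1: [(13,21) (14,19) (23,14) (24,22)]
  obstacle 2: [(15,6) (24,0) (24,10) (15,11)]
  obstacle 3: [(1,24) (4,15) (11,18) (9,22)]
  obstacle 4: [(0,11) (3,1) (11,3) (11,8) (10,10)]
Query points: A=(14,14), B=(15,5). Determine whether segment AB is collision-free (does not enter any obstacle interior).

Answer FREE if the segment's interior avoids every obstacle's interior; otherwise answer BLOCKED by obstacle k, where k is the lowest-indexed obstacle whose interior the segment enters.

Obstacle 1 [(13,21) (14,19) (23,14) (24,22)]:
  edge (13,21)–(14,19): clear
  edge (14,19)–(23,14): clear
  edge (23,14)–(24,22): clear
  edge (24,22)–(13,21): clear
  midpoint (29/2,19/2) outside
  → clear
Obstacle 2 [(15,6) (24,0) (24,10) (15,11)]:
  edge (15,6)–(24,0): clear
  edge (24,0)–(24,10): clear
  edge (24,10)–(15,11): clear
  edge (15,11)–(15,6): clear
  midpoint (29/2,19/2) outside
  → clear
Obstacle 3 [(1,24) (4,15) (11,18) (9,22)]:
  edge (1,24)–(4,15): clear
  edge (4,15)–(11,18): clear
  edge (11,18)–(9,22): clear
  edge (9,22)–(1,24): clear
  midpoint (29/2,19/2) outside
  → clear
Obstacle 4 [(0,11) (3,1) (11,3) (11,8) (10,10)]:
  edge (0,11)–(3,1): clear
  edge (3,1)–(11,3): clear
  edge (11,3)–(11,8): clear
  edge (11,8)–(10,10): clear
  edge (10,10)–(0,11): clear
  midpoint (29/2,19/2) outside
  → clear

FREE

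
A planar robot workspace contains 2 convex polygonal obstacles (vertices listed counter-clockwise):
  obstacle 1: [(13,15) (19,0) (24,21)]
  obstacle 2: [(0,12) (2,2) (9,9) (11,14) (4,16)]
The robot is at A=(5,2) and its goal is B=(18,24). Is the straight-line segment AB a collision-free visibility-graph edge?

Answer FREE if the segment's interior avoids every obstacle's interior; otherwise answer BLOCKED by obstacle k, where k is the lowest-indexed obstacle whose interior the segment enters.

Obstacle 1 [(13,15) (19,0) (24,21)]:
  edge (13,15)–(19,0): clear
  edge (19,0)–(24,21): clear
  edge (24,21)–(13,15): clear
  midpoint (23/2,13) outside
  → clear
Obstacle 2 [(0,12) (2,2) (9,9) (11,14) (4,16)]:
  edge (0,12)–(2,2): clear
  edge (2,2)–(9,9): clear
  edge (9,9)–(11,14): clear
  edge (11,14)–(4,16): clear
  edge (4,16)–(0,12): clear
  midpoint (23/2,13) outside
  → clear

FREE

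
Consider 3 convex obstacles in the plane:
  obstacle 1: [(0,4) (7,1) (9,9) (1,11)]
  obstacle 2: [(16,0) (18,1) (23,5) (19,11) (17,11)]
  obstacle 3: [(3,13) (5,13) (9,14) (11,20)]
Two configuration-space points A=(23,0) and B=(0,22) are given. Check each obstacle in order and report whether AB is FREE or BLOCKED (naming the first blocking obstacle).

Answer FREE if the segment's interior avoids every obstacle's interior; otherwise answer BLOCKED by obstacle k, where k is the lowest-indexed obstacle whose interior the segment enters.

BLOCKED by obstacle 2

Obstacle 1 [(0,4) (7,1) (9,9) (1,11)]:
  edge (0,4)–(7,1): clear
  edge (7,1)–(9,9): clear
  edge (9,9)–(1,11): clear
  edge (1,11)–(0,4): clear
  midpoint (23/2,11) outside
  → clear
Obstacle 2 [(16,0) (18,1) (23,5) (19,11) (17,11)]:
  edge (16,0)–(18,1): clear
  edge (18,1)–(23,5): crosses AB
  edge (23,5)–(19,11): clear
  edge (19,11)–(17,11): clear
  edge (17,11)–(16,0): crosses AB
  → BLOCKED
Obstacle 3 [(3,13) (5,13) (9,14) (11,20)]:
  edge (3,13)–(5,13): clear
  edge (5,13)–(9,14): crosses AB
  edge (9,14)–(11,20): clear
  edge (11,20)–(3,13): crosses AB
  → BLOCKED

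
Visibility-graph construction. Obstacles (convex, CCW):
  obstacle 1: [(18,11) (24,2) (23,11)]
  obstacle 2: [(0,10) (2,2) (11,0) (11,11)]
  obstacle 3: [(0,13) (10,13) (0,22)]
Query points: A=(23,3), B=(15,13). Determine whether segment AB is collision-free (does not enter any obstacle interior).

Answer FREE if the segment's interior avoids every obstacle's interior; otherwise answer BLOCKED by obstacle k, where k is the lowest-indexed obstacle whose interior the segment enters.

FREE

Obstacle 1 [(18,11) (24,2) (23,11)]:
  edge (18,11)–(24,2): clear
  edge (24,2)–(23,11): clear
  edge (23,11)–(18,11): clear
  midpoint (19,8) outside
  → clear
Obstacle 2 [(0,10) (2,2) (11,0) (11,11)]:
  edge (0,10)–(2,2): clear
  edge (2,2)–(11,0): clear
  edge (11,0)–(11,11): clear
  edge (11,11)–(0,10): clear
  midpoint (19,8) outside
  → clear
Obstacle 3 [(0,13) (10,13) (0,22)]:
  edge (0,13)–(10,13): clear
  edge (10,13)–(0,22): clear
  edge (0,22)–(0,13): clear
  midpoint (19,8) outside
  → clear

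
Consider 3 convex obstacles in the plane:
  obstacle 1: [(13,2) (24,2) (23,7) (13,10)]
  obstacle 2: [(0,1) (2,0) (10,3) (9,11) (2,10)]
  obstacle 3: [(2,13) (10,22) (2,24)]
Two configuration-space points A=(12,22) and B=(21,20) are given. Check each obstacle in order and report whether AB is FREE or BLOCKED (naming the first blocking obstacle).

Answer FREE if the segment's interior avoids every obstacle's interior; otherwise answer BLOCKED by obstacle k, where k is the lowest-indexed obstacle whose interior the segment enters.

Obstacle 1 [(13,2) (24,2) (23,7) (13,10)]:
  edge (13,2)–(24,2): clear
  edge (24,2)–(23,7): clear
  edge (23,7)–(13,10): clear
  edge (13,10)–(13,2): clear
  midpoint (33/2,21) outside
  → clear
Obstacle 2 [(0,1) (2,0) (10,3) (9,11) (2,10)]:
  edge (0,1)–(2,0): clear
  edge (2,0)–(10,3): clear
  edge (10,3)–(9,11): clear
  edge (9,11)–(2,10): clear
  edge (2,10)–(0,1): clear
  midpoint (33/2,21) outside
  → clear
Obstacle 3 [(2,13) (10,22) (2,24)]:
  edge (2,13)–(10,22): clear
  edge (10,22)–(2,24): clear
  edge (2,24)–(2,13): clear
  midpoint (33/2,21) outside
  → clear

FREE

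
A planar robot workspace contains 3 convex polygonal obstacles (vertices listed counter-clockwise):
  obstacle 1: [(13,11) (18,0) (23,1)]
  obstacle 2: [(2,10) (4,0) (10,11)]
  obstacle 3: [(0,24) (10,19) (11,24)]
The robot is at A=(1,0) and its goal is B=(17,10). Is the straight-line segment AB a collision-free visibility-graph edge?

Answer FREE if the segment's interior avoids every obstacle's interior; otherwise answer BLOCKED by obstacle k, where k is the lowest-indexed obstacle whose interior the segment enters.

Obstacle 1 [(13,11) (18,0) (23,1)]:
  edge (13,11)–(18,0): crosses AB
  edge (18,0)–(23,1): clear
  edge (23,1)–(13,11): crosses AB
  → BLOCKED
Obstacle 2 [(2,10) (4,0) (10,11)]:
  edge (2,10)–(4,0): crosses AB
  edge (4,0)–(10,11): crosses AB
  edge (10,11)–(2,10): clear
  → BLOCKED
Obstacle 3 [(0,24) (10,19) (11,24)]:
  edge (0,24)–(10,19): clear
  edge (10,19)–(11,24): clear
  edge (11,24)–(0,24): clear
  midpoint (9,5) outside
  → clear

BLOCKED by obstacle 1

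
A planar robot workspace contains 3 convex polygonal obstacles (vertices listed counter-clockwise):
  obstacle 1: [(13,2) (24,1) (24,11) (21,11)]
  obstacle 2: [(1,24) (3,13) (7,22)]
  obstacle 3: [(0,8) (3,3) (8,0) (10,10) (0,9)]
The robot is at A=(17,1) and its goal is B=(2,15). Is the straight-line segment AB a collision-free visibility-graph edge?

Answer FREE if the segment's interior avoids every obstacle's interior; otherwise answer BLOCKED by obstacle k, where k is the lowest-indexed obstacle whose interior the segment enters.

BLOCKED by obstacle 1

Obstacle 1 [(13,2) (24,1) (24,11) (21,11)]:
  edge (13,2)–(24,1): crosses AB
  edge (24,1)–(24,11): clear
  edge (24,11)–(21,11): clear
  edge (21,11)–(13,2): crosses AB
  → BLOCKED
Obstacle 2 [(1,24) (3,13) (7,22)]:
  edge (1,24)–(3,13): crosses AB
  edge (3,13)–(7,22): crosses AB
  edge (7,22)–(1,24): clear
  → BLOCKED
Obstacle 3 [(0,8) (3,3) (8,0) (10,10) (0,9)]:
  edge (0,8)–(3,3): clear
  edge (3,3)–(8,0): clear
  edge (8,0)–(10,10): crosses AB
  edge (10,10)–(0,9): crosses AB
  edge (0,9)–(0,8): clear
  → BLOCKED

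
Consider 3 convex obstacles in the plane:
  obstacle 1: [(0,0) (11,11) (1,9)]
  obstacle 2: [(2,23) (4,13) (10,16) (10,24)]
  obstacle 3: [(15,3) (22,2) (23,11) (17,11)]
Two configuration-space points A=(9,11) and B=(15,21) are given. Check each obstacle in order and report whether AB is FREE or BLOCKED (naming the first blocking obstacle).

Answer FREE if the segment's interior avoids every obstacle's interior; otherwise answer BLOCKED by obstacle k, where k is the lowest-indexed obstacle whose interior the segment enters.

Obstacle 1 [(0,0) (11,11) (1,9)]:
  edge (0,0)–(11,11): clear
  edge (11,11)–(1,9): clear
  edge (1,9)–(0,0): clear
  midpoint (12,16) outside
  → clear
Obstacle 2 [(2,23) (4,13) (10,16) (10,24)]:
  edge (2,23)–(4,13): clear
  edge (4,13)–(10,16): clear
  edge (10,16)–(10,24): clear
  edge (10,24)–(2,23): clear
  midpoint (12,16) outside
  → clear
Obstacle 3 [(15,3) (22,2) (23,11) (17,11)]:
  edge (15,3)–(22,2): clear
  edge (22,2)–(23,11): clear
  edge (23,11)–(17,11): clear
  edge (17,11)–(15,3): clear
  midpoint (12,16) outside
  → clear

FREE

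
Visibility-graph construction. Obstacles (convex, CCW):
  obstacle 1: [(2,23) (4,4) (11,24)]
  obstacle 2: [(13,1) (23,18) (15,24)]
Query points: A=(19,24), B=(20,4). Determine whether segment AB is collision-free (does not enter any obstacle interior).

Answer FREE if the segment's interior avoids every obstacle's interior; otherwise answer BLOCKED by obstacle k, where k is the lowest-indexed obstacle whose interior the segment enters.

BLOCKED by obstacle 2

Obstacle 1 [(2,23) (4,4) (11,24)]:
  edge (2,23)–(4,4): clear
  edge (4,4)–(11,24): clear
  edge (11,24)–(2,23): clear
  midpoint (39/2,14) outside
  → clear
Obstacle 2 [(13,1) (23,18) (15,24)]:
  edge (13,1)–(23,18): crosses AB
  edge (23,18)–(15,24): crosses AB
  edge (15,24)–(13,1): clear
  → BLOCKED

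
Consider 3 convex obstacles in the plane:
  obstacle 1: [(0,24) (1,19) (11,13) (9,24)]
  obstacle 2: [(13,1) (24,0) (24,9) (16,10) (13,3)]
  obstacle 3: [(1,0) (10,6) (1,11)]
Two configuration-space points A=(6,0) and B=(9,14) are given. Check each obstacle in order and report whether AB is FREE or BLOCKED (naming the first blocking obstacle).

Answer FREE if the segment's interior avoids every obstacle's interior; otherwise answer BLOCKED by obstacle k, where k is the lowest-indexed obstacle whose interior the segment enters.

BLOCKED by obstacle 3

Obstacle 1 [(0,24) (1,19) (11,13) (9,24)]:
  edge (0,24)–(1,19): clear
  edge (1,19)–(11,13): clear
  edge (11,13)–(9,24): clear
  edge (9,24)–(0,24): clear
  midpoint (15/2,7) outside
  → clear
Obstacle 2 [(13,1) (24,0) (24,9) (16,10) (13,3)]:
  edge (13,1)–(24,0): clear
  edge (24,0)–(24,9): clear
  edge (24,9)–(16,10): clear
  edge (16,10)–(13,3): clear
  edge (13,3)–(13,1): clear
  midpoint (15/2,7) outside
  → clear
Obstacle 3 [(1,0) (10,6) (1,11)]:
  edge (1,0)–(10,6): crosses AB
  edge (10,6)–(1,11): crosses AB
  edge (1,11)–(1,0): clear
  → BLOCKED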